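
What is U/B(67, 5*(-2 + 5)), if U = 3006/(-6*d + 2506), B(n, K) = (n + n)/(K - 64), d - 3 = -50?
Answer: -73647/186796 ≈ -0.39426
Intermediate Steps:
d = -47 (d = 3 - 50 = -47)
B(n, K) = 2*n/(-64 + K) (B(n, K) = (2*n)/(-64 + K) = 2*n/(-64 + K))
U = 1503/1394 (U = 3006/(-6*(-47) + 2506) = 3006/(282 + 2506) = 3006/2788 = 3006*(1/2788) = 1503/1394 ≈ 1.0782)
U/B(67, 5*(-2 + 5)) = 1503/(1394*((2*67/(-64 + 5*(-2 + 5))))) = 1503/(1394*((2*67/(-64 + 5*3)))) = 1503/(1394*((2*67/(-64 + 15)))) = 1503/(1394*((2*67/(-49)))) = 1503/(1394*((2*67*(-1/49)))) = 1503/(1394*(-134/49)) = (1503/1394)*(-49/134) = -73647/186796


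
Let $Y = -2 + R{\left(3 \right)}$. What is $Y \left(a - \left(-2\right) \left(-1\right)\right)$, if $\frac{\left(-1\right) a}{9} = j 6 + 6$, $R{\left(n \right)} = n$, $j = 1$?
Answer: $-110$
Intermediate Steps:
$a = -108$ ($a = - 9 \left(1 \cdot 6 + 6\right) = - 9 \left(6 + 6\right) = \left(-9\right) 12 = -108$)
$Y = 1$ ($Y = -2 + 3 = 1$)
$Y \left(a - \left(-2\right) \left(-1\right)\right) = 1 \left(-108 - \left(-2\right) \left(-1\right)\right) = 1 \left(-108 - 2\right) = 1 \left(-110\right) = -110$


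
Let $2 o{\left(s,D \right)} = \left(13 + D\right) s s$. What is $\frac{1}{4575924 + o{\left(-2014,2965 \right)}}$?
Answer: $\frac{1}{6044251768} \approx 1.6545 \cdot 10^{-10}$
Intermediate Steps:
$o{\left(s,D \right)} = \frac{s^{2} \left(13 + D\right)}{2}$ ($o{\left(s,D \right)} = \frac{\left(13 + D\right) s s}{2} = \frac{s \left(13 + D\right) s}{2} = \frac{s^{2} \left(13 + D\right)}{2}$)
$\frac{1}{4575924 + o{\left(-2014,2965 \right)}} = \frac{1}{4575924 + \frac{\left(-2014\right)^{2} \left(13 + 2965\right)}{2}} = \frac{1}{4575924 + \frac{1}{2} \cdot 4056196 \cdot 2978} = \frac{1}{4575924 + 6039675844} = \frac{1}{6044251768}$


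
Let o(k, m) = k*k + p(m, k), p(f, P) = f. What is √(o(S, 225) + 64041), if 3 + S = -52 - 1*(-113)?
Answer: √67630 ≈ 260.06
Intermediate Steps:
S = 58 (S = -3 + (-52 - 1*(-113)) = -3 + (-52 + 113) = -3 + 61 = 58)
o(k, m) = m + k² (o(k, m) = k*k + m = k² + m = m + k²)
√(o(S, 225) + 64041) = √((225 + 58²) + 64041) = √((225 + 3364) + 64041) = √(3589 + 64041) = √67630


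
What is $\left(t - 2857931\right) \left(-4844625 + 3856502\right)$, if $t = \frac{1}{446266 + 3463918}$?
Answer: $\frac{11042310165907888269}{3910184} \approx 2.824 \cdot 10^{12}$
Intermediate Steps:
$t = \frac{1}{3910184} \approx 2.5574 \cdot 10^{-7}$
$\left(t - 2857931\right) \left(-4844625 + 3856502\right) = \left(\frac{1}{3910184} - 2857931\right) \left(-4844625 + 3856502\right) = \left(\frac{1}{3910184} - 2857931\right) \left(-988123\right) = \left(- \frac{11175036069303}{3910184}\right) \left(-988123\right) = \frac{11042310165907888269}{3910184}$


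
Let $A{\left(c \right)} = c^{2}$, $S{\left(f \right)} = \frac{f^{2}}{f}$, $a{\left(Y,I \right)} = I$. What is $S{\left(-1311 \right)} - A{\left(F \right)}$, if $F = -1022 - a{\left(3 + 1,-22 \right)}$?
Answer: $-1001311$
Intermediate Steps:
$F = -1000$ ($F = -1022 - -22 = -1022 + 22 = -1000$)
$S{\left(f \right)} = f$
$S{\left(-1311 \right)} - A{\left(F \right)} = -1311 - \left(-1000\right)^{2} = -1311 - 1000000 = -1001311$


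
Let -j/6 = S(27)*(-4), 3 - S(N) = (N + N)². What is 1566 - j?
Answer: 71478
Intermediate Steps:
S(N) = 3 - 4*N² (S(N) = 3 - (N + N)² = 3 - (2*N)² = 3 - 4*N²)
j = -69912 (j = -6*(3 - 4*27²)*(-4) = -6*(3 - 4*729)*(-4) = -6*(3 - 2916)*(-4) = -(-17478)*(-4) = -6*11652 = -69912)
1566 - j = 1566 - 1*(-69912) = 1566 + 69912 = 71478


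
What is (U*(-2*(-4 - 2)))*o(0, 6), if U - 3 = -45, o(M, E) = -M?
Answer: 0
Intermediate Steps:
U = -42 (U = 3 - 45 = -42)
(U*(-2*(-4 - 2)))*o(0, 6) = (-(-84)*(-4 - 2))*(-1*0) = -(-84)*(-6)*0 = -42*12*0 = -504*0 = 0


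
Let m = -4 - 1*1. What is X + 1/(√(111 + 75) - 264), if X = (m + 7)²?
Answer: 46296/11585 - √186/69510 ≈ 3.9960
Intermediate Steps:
m = -5 (m = -4 - 1 = -5)
X = 4 (X = (-5 + 7)² = 2² = 4)
X + 1/(√(111 + 75) - 264) = 4 + 1/(√(111 + 75) - 264) = 4 + 1/(√186 - 264) = 4 + 1/(-264 + √186)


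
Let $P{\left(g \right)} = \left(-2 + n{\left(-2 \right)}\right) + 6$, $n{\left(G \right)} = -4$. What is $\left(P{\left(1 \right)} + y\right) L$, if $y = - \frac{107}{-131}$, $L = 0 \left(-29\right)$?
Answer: $0$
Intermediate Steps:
$L = 0$
$y = \frac{107}{131}$ ($y = \left(-107\right) \left(- \frac{1}{131}\right) = \frac{107}{131} \approx 0.81679$)
$P{\left(g \right)} = 0$ ($P{\left(g \right)} = \left(-2 - 4\right) + 6 = -6 + 6 = 0$)
$\left(P{\left(1 \right)} + y\right) L = \left(0 + \frac{107}{131}\right) 0 = \frac{107}{131} \cdot 0 = 0$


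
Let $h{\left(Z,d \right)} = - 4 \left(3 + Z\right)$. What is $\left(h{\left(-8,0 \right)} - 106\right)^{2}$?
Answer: $7396$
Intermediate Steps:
$h{\left(Z,d \right)} = -12 - 4 Z$
$\left(h{\left(-8,0 \right)} - 106\right)^{2} = \left(\left(-12 - -32\right) - 106\right)^{2} = \left(\left(-12 + 32\right) - 106\right)^{2} = \left(20 - 106\right)^{2} = \left(-86\right)^{2} = 7396$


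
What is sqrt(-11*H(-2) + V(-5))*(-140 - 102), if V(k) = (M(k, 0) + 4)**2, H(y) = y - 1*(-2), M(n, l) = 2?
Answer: -1452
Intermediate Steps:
H(y) = 2 + y (H(y) = y + 2 = 2 + y)
V(k) = 36 (V(k) = (2 + 4)**2 = 6**2 = 36)
sqrt(-11*H(-2) + V(-5))*(-140 - 102) = sqrt(-11*(2 - 2) + 36)*(-140 - 102) = sqrt(-11*0 + 36)*(-242) = sqrt(0 + 36)*(-242) = sqrt(36)*(-242) = 6*(-242) = -1452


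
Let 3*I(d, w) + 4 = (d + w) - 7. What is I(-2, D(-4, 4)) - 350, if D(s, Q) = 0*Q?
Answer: -1063/3 ≈ -354.33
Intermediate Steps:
D(s, Q) = 0
I(d, w) = -11/3 + d/3 + w/3 (I(d, w) = -4/3 + ((d + w) - 7)/3 = -4/3 + (-7 + d + w)/3 = -4/3 + (-7/3 + d/3 + w/3) = -11/3 + d/3 + w/3)
I(-2, D(-4, 4)) - 350 = (-11/3 + (⅓)*(-2) + (⅓)*0) - 350 = (-11/3 - ⅔ + 0) - 350 = -13/3 - 350 = -1063/3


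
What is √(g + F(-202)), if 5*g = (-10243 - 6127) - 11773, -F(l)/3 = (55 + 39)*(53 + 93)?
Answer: I*√1170015/5 ≈ 216.33*I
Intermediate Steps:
F(l) = -41172 (F(l) = -3*(55 + 39)*(53 + 93) = -282*146 = -3*13724 = -41172)
g = -28143/5 (g = ((-10243 - 6127) - 11773)/5 = (-16370 - 11773)/5 = (⅕)*(-28143) = -28143/5 ≈ -5628.6)
√(g + F(-202)) = √(-28143/5 - 41172) = √(-234003/5) = I*√1170015/5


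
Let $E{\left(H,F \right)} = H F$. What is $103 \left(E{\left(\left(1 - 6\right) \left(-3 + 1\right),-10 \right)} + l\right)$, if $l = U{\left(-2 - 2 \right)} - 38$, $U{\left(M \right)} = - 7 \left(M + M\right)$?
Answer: $-8446$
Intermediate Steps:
$U{\left(M \right)} = - 14 M$ ($U{\left(M \right)} = - 7 \cdot 2 M = - 14 M$)
$E{\left(H,F \right)} = F H$
$l = 18$ ($l = - 14 \left(-2 - 2\right) - 38 = \left(-14\right) \left(-4\right) - 38 = 56 - 38 = 18$)
$103 \left(E{\left(\left(1 - 6\right) \left(-3 + 1\right),-10 \right)} + l\right) = 103 \left(- 10 \left(1 - 6\right) \left(-3 + 1\right) + 18\right) = 103 \left(- 10 \left(\left(-5\right) \left(-2\right)\right) + 18\right) = 103 \left(\left(-10\right) 10 + 18\right) = 103 \left(-100 + 18\right) = 103 \left(-82\right) = -8446$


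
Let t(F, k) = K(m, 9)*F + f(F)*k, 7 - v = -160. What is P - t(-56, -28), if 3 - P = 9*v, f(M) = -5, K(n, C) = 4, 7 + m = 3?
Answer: -1416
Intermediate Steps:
m = -4 (m = -7 + 3 = -4)
v = 167 (v = 7 - 1*(-160) = 7 + 160 = 167)
t(F, k) = -5*k + 4*F (t(F, k) = 4*F - 5*k = -5*k + 4*F)
P = -1500 (P = 3 - 9*167 = 3 - 1*1503 = 3 - 1503 = -1500)
P - t(-56, -28) = -1500 - (-5*(-28) + 4*(-56)) = -1500 - (140 - 224) = -1500 - 1*(-84) = -1500 + 84 = -1416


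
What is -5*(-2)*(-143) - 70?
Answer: -1500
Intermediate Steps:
-5*(-2)*(-143) - 70 = 10*(-143) - 70 = -1430 - 70 = -1500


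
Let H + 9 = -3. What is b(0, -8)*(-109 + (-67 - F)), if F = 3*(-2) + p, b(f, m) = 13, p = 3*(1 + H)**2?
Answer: -6929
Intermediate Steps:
H = -12 (H = -9 - 3 = -12)
p = 363 (p = 3*(1 - 12)**2 = 3*(-11)**2 = 3*121 = 363)
F = 357 (F = 3*(-2) + 363 = -6 + 363 = 357)
b(0, -8)*(-109 + (-67 - F)) = 13*(-109 + (-67 - 1*357)) = 13*(-109 + (-67 - 357)) = 13*(-109 - 424) = 13*(-533) = -6929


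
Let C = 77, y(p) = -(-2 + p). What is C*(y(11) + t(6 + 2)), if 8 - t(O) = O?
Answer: -693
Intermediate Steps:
y(p) = 2 - p
t(O) = 8 - O
C*(y(11) + t(6 + 2)) = 77*((2 - 1*11) + (8 - (6 + 2))) = 77*((2 - 11) + (8 - 1*8)) = 77*(-9 + (8 - 8)) = 77*(-9 + 0) = 77*(-9) = -693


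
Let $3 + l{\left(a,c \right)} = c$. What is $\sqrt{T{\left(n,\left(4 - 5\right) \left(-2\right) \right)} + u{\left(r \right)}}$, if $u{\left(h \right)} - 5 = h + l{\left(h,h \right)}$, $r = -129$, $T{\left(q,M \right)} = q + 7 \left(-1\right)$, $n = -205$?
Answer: $6 i \sqrt{13} \approx 21.633 i$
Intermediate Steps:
$l{\left(a,c \right)} = -3 + c$
$T{\left(q,M \right)} = -7 + q$ ($T{\left(q,M \right)} = q - 7 = -7 + q$)
$u{\left(h \right)} = 2 + 2 h$ ($u{\left(h \right)} = 5 + \left(h + \left(-3 + h\right)\right) = 5 + \left(-3 + 2 h\right) = 2 + 2 h$)
$\sqrt{T{\left(n,\left(4 - 5\right) \left(-2\right) \right)} + u{\left(r \right)}} = \sqrt{\left(-7 - 205\right) + \left(2 + 2 \left(-129\right)\right)} = \sqrt{-212 + \left(2 - 258\right)} = \sqrt{-212 - 256} = \sqrt{-468} = 6 i \sqrt{13}$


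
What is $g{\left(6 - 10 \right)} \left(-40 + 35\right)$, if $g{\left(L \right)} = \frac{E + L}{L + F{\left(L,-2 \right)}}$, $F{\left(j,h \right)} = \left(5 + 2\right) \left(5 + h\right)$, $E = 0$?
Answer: $\frac{20}{17} \approx 1.1765$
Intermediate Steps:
$F{\left(j,h \right)} = 35 + 7 h$ ($F{\left(j,h \right)} = 7 \left(5 + h\right) = 35 + 7 h$)
$g{\left(L \right)} = \frac{L}{21 + L}$ ($g{\left(L \right)} = \frac{0 + L}{L + \left(35 + 7 \left(-2\right)\right)} = \frac{L}{L + \left(35 - 14\right)} = \frac{L}{L + 21} = \frac{L}{21 + L}$)
$g{\left(6 - 10 \right)} \left(-40 + 35\right) = \frac{6 - 10}{21 + \left(6 - 10\right)} \left(-40 + 35\right) = \frac{6 - 10}{21 + \left(6 - 10\right)} \left(-5\right) = - \frac{4}{21 - 4} \left(-5\right) = - \frac{4}{17} \left(-5\right) = \left(-4\right) \frac{1}{17} \left(-5\right) = \left(- \frac{4}{17}\right) \left(-5\right) = \frac{20}{17}$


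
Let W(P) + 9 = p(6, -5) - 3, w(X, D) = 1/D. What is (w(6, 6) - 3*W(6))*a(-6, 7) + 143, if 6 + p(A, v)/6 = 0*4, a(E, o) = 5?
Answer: 5183/6 ≈ 863.83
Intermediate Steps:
p(A, v) = -36 (p(A, v) = -36 + 6*(0*4) = -36 + 6*0 = -36 + 0 = -36)
W(P) = -48 (W(P) = -9 + (-36 - 3) = -9 - 39 = -48)
(w(6, 6) - 3*W(6))*a(-6, 7) + 143 = (1/6 - 3*(-48))*5 + 143 = (1/6 + 144)*5 + 143 = (865/6)*5 + 143 = 4325/6 + 143 = 5183/6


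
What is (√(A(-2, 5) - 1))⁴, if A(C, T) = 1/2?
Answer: ¼ ≈ 0.25000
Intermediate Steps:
A(C, T) = ½
(√(A(-2, 5) - 1))⁴ = (√(½ - 1))⁴ = (√(-½))⁴ = (I*√2/2)⁴ = ¼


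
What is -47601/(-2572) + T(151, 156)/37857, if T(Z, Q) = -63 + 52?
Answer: 1802002765/97368204 ≈ 18.507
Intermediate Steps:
T(Z, Q) = -11
-47601/(-2572) + T(151, 156)/37857 = -47601/(-2572) - 11/37857 = -47601*(-1/2572) - 11*1/37857 = 47601/2572 - 11/37857 = 1802002765/97368204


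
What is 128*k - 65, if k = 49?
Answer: 6207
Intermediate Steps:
128*k - 65 = 128*49 - 65 = 6272 - 65 = 6207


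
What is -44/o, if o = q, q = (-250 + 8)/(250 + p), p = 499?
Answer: 1498/11 ≈ 136.18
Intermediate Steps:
q = -242/749 (q = (-250 + 8)/(250 + 499) = -242/749 ≈ -0.32310)
o = -242/749 ≈ -0.32310
-44/o = -44/(-242/749) = -44*(-749/242) = 1498/11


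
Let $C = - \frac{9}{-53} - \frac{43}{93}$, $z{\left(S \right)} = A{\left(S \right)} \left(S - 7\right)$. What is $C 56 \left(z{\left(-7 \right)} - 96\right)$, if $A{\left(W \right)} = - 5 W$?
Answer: $\frac{47320672}{4929} \approx 9600.5$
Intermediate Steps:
$z{\left(S \right)} = - 5 S \left(-7 + S\right)$ ($z{\left(S \right)} = - 5 S \left(S - 7\right) = - 5 S \left(-7 + S\right)$)
$C = - \frac{1442}{4929}$ ($C = \left(-9\right) \left(- \frac{1}{53}\right) - \frac{43}{93} = \frac{9}{53} - \frac{43}{93} = - \frac{1442}{4929} \approx -0.29255$)
$C 56 \left(z{\left(-7 \right)} - 96\right) = \left(- \frac{1442}{4929}\right) 56 \left(5 \left(-7\right) \left(7 - -7\right) - 96\right) = - \frac{80752 \left(5 \left(-7\right) \left(7 + 7\right) - 96\right)}{4929} = - \frac{80752 \left(5 \left(-7\right) 14 - 96\right)}{4929} = - \frac{80752 \left(-490 - 96\right)}{4929} = \left(- \frac{80752}{4929}\right) \left(-586\right) = \frac{47320672}{4929}$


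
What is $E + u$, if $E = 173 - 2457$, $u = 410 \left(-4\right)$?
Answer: $-3924$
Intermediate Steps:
$u = -1640$
$E = -2284$ ($E = 173 - 2457 = -2284$)
$E + u = -2284 - 1640 = -3924$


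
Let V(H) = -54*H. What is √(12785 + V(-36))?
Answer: √14729 ≈ 121.36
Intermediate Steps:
√(12785 + V(-36)) = √(12785 - 54*(-36)) = √(12785 + 1944) = √14729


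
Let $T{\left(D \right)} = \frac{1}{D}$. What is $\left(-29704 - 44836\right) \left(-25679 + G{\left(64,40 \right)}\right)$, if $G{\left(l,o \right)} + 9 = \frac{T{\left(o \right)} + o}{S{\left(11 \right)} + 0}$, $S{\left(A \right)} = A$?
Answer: $\frac{42119270513}{22} \approx 1.9145 \cdot 10^{9}$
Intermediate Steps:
$G{\left(l,o \right)} = -9 + \frac{o}{11} + \frac{1}{11 o}$ ($G{\left(l,o \right)} = -9 + \frac{\frac{1}{o} + o}{11 + 0} = -9 + \frac{o + \frac{1}{o}}{11} = -9 + \left(o + \frac{1}{o}\right) \frac{1}{11} = -9 + \left(\frac{o}{11} + \frac{1}{11 o}\right) = -9 + \frac{o}{11} + \frac{1}{11 o}$)
$\left(-29704 - 44836\right) \left(-25679 + G{\left(64,40 \right)}\right) = \left(-29704 - 44836\right) \left(-25679 + \frac{1 + 40 \left(-99 + 40\right)}{11 \cdot 40}\right) = - 74540 \left(-25679 + \frac{1}{11} \cdot \frac{1}{40} \left(1 + 40 \left(-59\right)\right)\right) = - 74540 \left(-25679 + \frac{1}{11} \cdot \frac{1}{40} \left(1 - 2360\right)\right) = - 74540 \left(-25679 + \frac{1}{11} \cdot \frac{1}{40} \left(-2359\right)\right) = - 74540 \left(-25679 - \frac{2359}{440}\right) = \left(-74540\right) \left(- \frac{11301119}{440}\right) = \frac{42119270513}{22}$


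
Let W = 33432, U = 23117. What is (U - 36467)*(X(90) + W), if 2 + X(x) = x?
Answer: -447492000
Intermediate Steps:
X(x) = -2 + x
(U - 36467)*(X(90) + W) = (23117 - 36467)*((-2 + 90) + 33432) = -13350*(88 + 33432) = -13350*33520 = -447492000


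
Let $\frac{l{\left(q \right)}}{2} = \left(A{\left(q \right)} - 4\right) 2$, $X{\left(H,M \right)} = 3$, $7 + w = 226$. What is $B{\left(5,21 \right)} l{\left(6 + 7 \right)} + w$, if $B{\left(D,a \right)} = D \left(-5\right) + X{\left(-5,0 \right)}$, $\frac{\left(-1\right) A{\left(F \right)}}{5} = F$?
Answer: $6291$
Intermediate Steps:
$w = 219$ ($w = -7 + 226 = 219$)
$A{\left(F \right)} = - 5 F$
$l{\left(q \right)} = -16 - 20 q$ ($l{\left(q \right)} = 2 \left(- 5 q - 4\right) 2 = 2 \left(-4 - 5 q\right) 2 = 2 \left(-8 - 10 q\right) = -16 - 20 q$)
$B{\left(D,a \right)} = 3 - 5 D$ ($B{\left(D,a \right)} = D \left(-5\right) + 3 = - 5 D + 3 = 3 - 5 D$)
$B{\left(5,21 \right)} l{\left(6 + 7 \right)} + w = \left(3 - 25\right) \left(-16 - 20 \left(6 + 7\right)\right) + 219 = \left(3 - 25\right) \left(-16 - 260\right) + 219 = - 22 \left(-16 - 260\right) + 219 = \left(-22\right) \left(-276\right) + 219 = 6072 + 219 = 6291$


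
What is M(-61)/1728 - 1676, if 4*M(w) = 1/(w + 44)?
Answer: -196936705/117504 ≈ -1676.0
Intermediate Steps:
M(w) = 1/(4*(44 + w)) (M(w) = 1/(4*(w + 44)) = 1/(4*(44 + w)))
M(-61)/1728 - 1676 = (1/(4*(44 - 61)))/1728 - 1676 = ((1/4)/(-17))*(1/1728) - 1676 = ((1/4)*(-1/17))*(1/1728) - 1676 = -1/68*1/1728 - 1676 = -1/117504 - 1676 = -196936705/117504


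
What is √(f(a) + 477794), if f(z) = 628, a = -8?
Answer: 3*√53158 ≈ 691.68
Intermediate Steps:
√(f(a) + 477794) = √(628 + 477794) = √478422 = 3*√53158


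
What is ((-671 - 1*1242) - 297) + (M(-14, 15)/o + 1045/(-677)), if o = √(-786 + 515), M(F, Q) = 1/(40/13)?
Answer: -1497215/677 - 13*I*√271/10840 ≈ -2211.5 - 0.019742*I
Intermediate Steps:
M(F, Q) = 13/40 (M(F, Q) = 1/(40*(1/13)) = 1/(40/13) = 13/40)
o = I*√271 (o = √(-271) = I*√271 ≈ 16.462*I)
((-671 - 1*1242) - 297) + (M(-14, 15)/o + 1045/(-677)) = ((-671 - 1*1242) - 297) + (13/(40*((I*√271))) + 1045/(-677)) = ((-671 - 1242) - 297) + (13*(-I*√271/271)/40 + 1045*(-1/677)) = (-1913 - 297) + (-13*I*√271/10840 - 1045/677) = -2210 + (-1045/677 - 13*I*√271/10840) = -1497215/677 - 13*I*√271/10840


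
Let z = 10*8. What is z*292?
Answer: 23360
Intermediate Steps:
z = 80
z*292 = 80*292 = 23360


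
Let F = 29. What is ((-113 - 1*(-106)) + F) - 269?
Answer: -247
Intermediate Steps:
((-113 - 1*(-106)) + F) - 269 = ((-113 - 1*(-106)) + 29) - 269 = ((-113 + 106) + 29) - 269 = (-7 + 29) - 269 = 22 - 269 = -247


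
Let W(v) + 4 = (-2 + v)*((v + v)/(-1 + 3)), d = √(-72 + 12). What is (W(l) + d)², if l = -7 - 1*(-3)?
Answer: 340 + 80*I*√15 ≈ 340.0 + 309.84*I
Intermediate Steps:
l = -4 (l = -7 + 3 = -4)
d = 2*I*√15 (d = √(-60) = 2*I*√15 ≈ 7.746*I)
W(v) = -4 + v*(-2 + v) (W(v) = -4 + (-2 + v)*((v + v)/(-1 + 3)) = -4 + (-2 + v)*((2*v)/2) = -4 + (-2 + v)*((2*v)*(½)) = -4 + (-2 + v)*v = -4 + v*(-2 + v))
(W(l) + d)² = ((-4 + (-4)² - 2*(-4)) + 2*I*√15)² = ((-4 + 16 + 8) + 2*I*√15)² = (20 + 2*I*√15)²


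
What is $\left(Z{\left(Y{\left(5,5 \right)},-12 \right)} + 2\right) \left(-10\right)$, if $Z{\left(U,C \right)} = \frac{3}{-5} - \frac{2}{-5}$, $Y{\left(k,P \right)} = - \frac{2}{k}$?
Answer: $-18$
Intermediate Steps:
$Z{\left(U,C \right)} = - \frac{1}{5}$ ($Z{\left(U,C \right)} = 3 \left(- \frac{1}{5}\right) - - \frac{2}{5} = - \frac{3}{5} + \frac{2}{5} = - \frac{1}{5}$)
$\left(Z{\left(Y{\left(5,5 \right)},-12 \right)} + 2\right) \left(-10\right) = \left(- \frac{1}{5} + 2\right) \left(-10\right) = \frac{9}{5} \left(-10\right) = -18$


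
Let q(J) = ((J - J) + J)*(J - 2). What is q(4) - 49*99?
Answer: -4843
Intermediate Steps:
q(J) = J*(-2 + J) (q(J) = (0 + J)*(-2 + J) = J*(-2 + J))
q(4) - 49*99 = 4*(-2 + 4) - 49*99 = 4*2 - 4851 = 8 - 4851 = -4843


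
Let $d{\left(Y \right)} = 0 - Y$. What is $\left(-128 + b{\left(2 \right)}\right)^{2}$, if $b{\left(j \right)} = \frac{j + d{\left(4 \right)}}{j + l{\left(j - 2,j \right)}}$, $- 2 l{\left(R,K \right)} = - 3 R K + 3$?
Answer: $17424$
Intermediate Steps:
$d{\left(Y \right)} = - Y$
$l{\left(R,K \right)} = - \frac{3}{2} + \frac{3 K R}{2}$ ($l{\left(R,K \right)} = - \frac{- 3 R K + 3}{2} = - \frac{- 3 K R + 3}{2} = - \frac{3 - 3 K R}{2} = - \frac{3}{2} + \frac{3 K R}{2}$)
$b{\left(j \right)} = \frac{-4 + j}{- \frac{3}{2} + j + \frac{3 j \left(-2 + j\right)}{2}}$ ($b{\left(j \right)} = \frac{j - 4}{j + \left(- \frac{3}{2} + \frac{3 j \left(j - 2\right)}{2}\right)} = \frac{j - 4}{j + \left(- \frac{3}{2} + \frac{3 j \left(-2 + j\right)}{2}\right)} = \frac{-4 + j}{- \frac{3}{2} + j + \frac{3 j \left(-2 + j\right)}{2}}$)
$\left(-128 + b{\left(2 \right)}\right)^{2} = \left(-128 + \frac{2 \left(-4 + 2\right)}{-3 - 8 + 3 \cdot 2^{2}}\right)^{2} = \left(-128 + 2 \frac{1}{-3 - 8 + 3 \cdot 4} \left(-2\right)\right)^{2} = \left(-128 + 2 \frac{1}{-3 - 8 + 12} \left(-2\right)\right)^{2} = \left(-128 + 2 \cdot 1^{-1} \left(-2\right)\right)^{2} = \left(-128 + 2 \cdot 1 \left(-2\right)\right)^{2} = \left(-128 - 4\right)^{2} = \left(-132\right)^{2} = 17424$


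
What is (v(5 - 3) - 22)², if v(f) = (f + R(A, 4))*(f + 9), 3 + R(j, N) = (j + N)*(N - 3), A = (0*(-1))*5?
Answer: 121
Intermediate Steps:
A = 0 (A = 0*5 = 0)
R(j, N) = -3 + (-3 + N)*(N + j) (R(j, N) = -3 + (j + N)*(N - 3) = -3 + (N + j)*(-3 + N) = -3 + (-3 + N)*(N + j))
v(f) = (1 + f)*(9 + f) (v(f) = (f + (-3 + 4² - 3*4 - 3*0 + 4*0))*(f + 9) = (f + (-3 + 16 - 12 + 0 + 0))*(9 + f) = (f + 1)*(9 + f) = (1 + f)*(9 + f))
(v(5 - 3) - 22)² = ((9 + (5 - 3)² + 10*(5 - 3)) - 22)² = ((9 + 2² + 10*2) - 22)² = ((9 + 4 + 20) - 22)² = (33 - 22)² = 11² = 121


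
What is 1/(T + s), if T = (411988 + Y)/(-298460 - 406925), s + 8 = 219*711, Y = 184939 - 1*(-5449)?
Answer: 705385/109828547509 ≈ 6.4226e-6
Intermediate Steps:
Y = 190388 (Y = 184939 + 5449 = 190388)
s = 155701 (s = -8 + 219*711 = -8 + 155709 = 155701)
T = -602376/705385 (T = (411988 + 190388)/(-298460 - 406925) = 602376/(-705385) = 602376*(-1/705385) = -602376/705385 ≈ -0.85397)
1/(T + s) = 1/(-602376/705385 + 155701) = 1/(109828547509/705385) = 705385/109828547509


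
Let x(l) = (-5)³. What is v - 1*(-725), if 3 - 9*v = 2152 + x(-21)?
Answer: 4501/9 ≈ 500.11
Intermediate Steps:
x(l) = -125
v = -2024/9 (v = ⅓ - (2152 - 125)/9 = ⅓ - ⅑*2027 = ⅓ - 2027/9 = -2024/9 ≈ -224.89)
v - 1*(-725) = -2024/9 - 1*(-725) = -2024/9 + 725 = 4501/9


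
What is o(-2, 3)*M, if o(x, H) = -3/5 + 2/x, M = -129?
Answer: 1032/5 ≈ 206.40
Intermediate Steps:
o(x, H) = -⅗ + 2/x (o(x, H) = -3*⅕ + 2/x = -⅗ + 2/x)
o(-2, 3)*M = (-⅗ + 2/(-2))*(-129) = (-⅗ + 2*(-½))*(-129) = (-⅗ - 1)*(-129) = -8/5*(-129) = 1032/5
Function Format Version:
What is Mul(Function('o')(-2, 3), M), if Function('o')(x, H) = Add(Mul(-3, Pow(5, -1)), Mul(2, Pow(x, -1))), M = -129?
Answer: Rational(1032, 5) ≈ 206.40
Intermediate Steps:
Function('o')(x, H) = Add(Rational(-3, 5), Mul(2, Pow(x, -1))) (Function('o')(x, H) = Add(Mul(-3, Rational(1, 5)), Mul(2, Pow(x, -1))) = Add(Rational(-3, 5), Mul(2, Pow(x, -1))))
Mul(Function('o')(-2, 3), M) = Mul(Add(Rational(-3, 5), Mul(2, Pow(-2, -1))), -129) = Mul(Add(Rational(-3, 5), Mul(2, Rational(-1, 2))), -129) = Mul(Add(Rational(-3, 5), -1), -129) = Mul(Rational(-8, 5), -129) = Rational(1032, 5)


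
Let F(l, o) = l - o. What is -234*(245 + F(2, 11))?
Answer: -55224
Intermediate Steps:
-234*(245 + F(2, 11)) = -234*(245 + (2 - 1*11)) = -234*(245 + (2 - 11)) = -234*(245 - 9) = -234*236 = -55224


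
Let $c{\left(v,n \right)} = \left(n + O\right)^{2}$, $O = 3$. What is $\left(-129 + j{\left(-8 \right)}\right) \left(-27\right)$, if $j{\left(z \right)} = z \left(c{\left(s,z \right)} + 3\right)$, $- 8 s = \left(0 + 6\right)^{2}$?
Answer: $9531$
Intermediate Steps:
$s = - \frac{9}{2}$ ($s = - \frac{\left(0 + 6\right)^{2}}{8} = - \frac{6^{2}}{8} = \left(- \frac{1}{8}\right) 36 = - \frac{9}{2} \approx -4.5$)
$c{\left(v,n \right)} = \left(3 + n\right)^{2}$ ($c{\left(v,n \right)} = \left(n + 3\right)^{2} = \left(3 + n\right)^{2}$)
$j{\left(z \right)} = z \left(3 + \left(3 + z\right)^{2}\right)$ ($j{\left(z \right)} = z \left(\left(3 + z\right)^{2} + 3\right) = z \left(3 + \left(3 + z\right)^{2}\right)$)
$\left(-129 + j{\left(-8 \right)}\right) \left(-27\right) = \left(-129 - 8 \left(3 + \left(3 - 8\right)^{2}\right)\right) \left(-27\right) = \left(-129 - 8 \left(3 + \left(-5\right)^{2}\right)\right) \left(-27\right) = \left(-129 - 8 \left(3 + 25\right)\right) \left(-27\right) = \left(-129 - 224\right) \left(-27\right) = \left(-353\right) \left(-27\right) = 9531$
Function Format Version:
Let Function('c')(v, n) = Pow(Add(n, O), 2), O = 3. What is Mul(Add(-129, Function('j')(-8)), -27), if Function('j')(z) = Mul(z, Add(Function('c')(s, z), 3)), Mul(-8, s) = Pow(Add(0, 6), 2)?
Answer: 9531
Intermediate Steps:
s = Rational(-9, 2) (s = Mul(Rational(-1, 8), Pow(Add(0, 6), 2)) = Mul(Rational(-1, 8), Pow(6, 2)) = Mul(Rational(-1, 8), 36) = Rational(-9, 2) ≈ -4.5000)
Function('c')(v, n) = Pow(Add(3, n), 2) (Function('c')(v, n) = Pow(Add(n, 3), 2) = Pow(Add(3, n), 2))
Function('j')(z) = Mul(z, Add(3, Pow(Add(3, z), 2))) (Function('j')(z) = Mul(z, Add(Pow(Add(3, z), 2), 3)) = Mul(z, Add(3, Pow(Add(3, z), 2))))
Mul(Add(-129, Function('j')(-8)), -27) = Mul(Add(-129, Mul(-8, Add(3, Pow(Add(3, -8), 2)))), -27) = Mul(Add(-129, Mul(-8, Add(3, Pow(-5, 2)))), -27) = Mul(Add(-129, Mul(-8, Add(3, 25))), -27) = Mul(Add(-129, Mul(-8, 28)), -27) = Mul(Add(-129, -224), -27) = Mul(-353, -27) = 9531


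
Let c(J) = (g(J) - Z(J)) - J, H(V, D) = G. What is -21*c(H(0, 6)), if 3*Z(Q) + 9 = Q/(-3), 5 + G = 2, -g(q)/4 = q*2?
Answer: -623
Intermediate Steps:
g(q) = -8*q (g(q) = -4*q*2 = -8*q)
G = -3 (G = -5 + 2 = -3)
H(V, D) = -3
Z(Q) = -3 - Q/9 (Z(Q) = -3 + (Q/(-3))/3 = -3 + (Q*(-⅓))/3 = -3 + (-Q/3)/3 = -3 - Q/9)
c(J) = 3 - 80*J/9 (c(J) = (-8*J - (-3 - J/9)) - J = (-8*J + (3 + J/9)) - J = (3 - 71*J/9) - J = 3 - 80*J/9)
-21*c(H(0, 6)) = -21*(3 - 80/9*(-3)) = -21*(3 + 80/3) = -21*89/3 = -623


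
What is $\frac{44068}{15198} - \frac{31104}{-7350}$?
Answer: $\frac{66384866}{9308775} \approx 7.1314$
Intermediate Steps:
$\frac{44068}{15198} - \frac{31104}{-7350} = 44068 \cdot \frac{1}{15198} - - \frac{5184}{1225} = \frac{22034}{7599} + \frac{5184}{1225} = \frac{66384866}{9308775}$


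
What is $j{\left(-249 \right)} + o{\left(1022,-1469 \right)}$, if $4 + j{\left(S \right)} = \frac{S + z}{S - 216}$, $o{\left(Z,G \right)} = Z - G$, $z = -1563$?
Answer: $\frac{386089}{155} \approx 2490.9$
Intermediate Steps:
$j{\left(S \right)} = -4 + \frac{-1563 + S}{-216 + S}$ ($j{\left(S \right)} = -4 + \frac{S - 1563}{S - 216} = -4 + \frac{-1563 + S}{-216 + S}$)
$j{\left(-249 \right)} + o{\left(1022,-1469 \right)} = \frac{3 \left(-233 - -249\right)}{-216 - 249} + \left(1022 - -1469\right) = \frac{3 \left(-233 + 249\right)}{-465} + \left(1022 + 1469\right) = 3 \left(- \frac{1}{465}\right) 16 + 2491 = - \frac{16}{155} + 2491 = \frac{386089}{155}$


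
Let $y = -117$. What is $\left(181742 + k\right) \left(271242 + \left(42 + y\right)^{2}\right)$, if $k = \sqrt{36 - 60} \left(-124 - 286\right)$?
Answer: $50318362314 - 227030940 i \sqrt{6} \approx 5.0318 \cdot 10^{10} - 5.5611 \cdot 10^{8} i$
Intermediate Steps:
$k = - 820 i \sqrt{6}$ ($k = \sqrt{-24} \left(-410\right) = 2 i \sqrt{6} \left(-410\right) = - 820 i \sqrt{6} \approx - 2008.6 i$)
$\left(181742 + k\right) \left(271242 + \left(42 + y\right)^{2}\right) = \left(181742 - 820 i \sqrt{6}\right) \left(271242 + \left(42 - 117\right)^{2}\right) = \left(181742 - 820 i \sqrt{6}\right) \left(271242 + \left(-75\right)^{2}\right) = \left(181742 - 820 i \sqrt{6}\right) \left(271242 + 5625\right) = \left(181742 - 820 i \sqrt{6}\right) 276867 = 50318362314 - 227030940 i \sqrt{6}$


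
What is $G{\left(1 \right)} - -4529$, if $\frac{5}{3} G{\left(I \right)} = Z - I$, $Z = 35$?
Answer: $\frac{22747}{5} \approx 4549.4$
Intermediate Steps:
$G{\left(I \right)} = 21 - \frac{3 I}{5}$ ($G{\left(I \right)} = \frac{3 \left(35 - I\right)}{5} = 21 - \frac{3 I}{5}$)
$G{\left(1 \right)} - -4529 = \left(21 - \frac{3}{5}\right) - -4529 = \left(21 - \frac{3}{5}\right) + 4529 = \frac{102}{5} + 4529 = \frac{22747}{5}$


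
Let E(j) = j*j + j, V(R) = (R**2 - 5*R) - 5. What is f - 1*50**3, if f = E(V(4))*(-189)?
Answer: -138608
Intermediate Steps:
V(R) = -5 + R**2 - 5*R
E(j) = j + j**2 (E(j) = j**2 + j = j + j**2)
f = -13608 (f = ((-5 + 4**2 - 5*4)*(1 + (-5 + 4**2 - 5*4)))*(-189) = ((-5 + 16 - 20)*(1 + (-5 + 16 - 20)))*(-189) = -9*(1 - 9)*(-189) = -9*(-8)*(-189) = 72*(-189) = -13608)
f - 1*50**3 = -13608 - 1*50**3 = -13608 - 1*125000 = -13608 - 125000 = -138608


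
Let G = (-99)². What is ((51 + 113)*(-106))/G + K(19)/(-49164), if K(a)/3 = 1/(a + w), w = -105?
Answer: -24500443511/13813215768 ≈ -1.7737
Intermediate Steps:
G = 9801
K(a) = 3/(-105 + a) (K(a) = 3/(a - 105) = 3/(-105 + a))
((51 + 113)*(-106))/G + K(19)/(-49164) = ((51 + 113)*(-106))/9801 + (3/(-105 + 19))/(-49164) = (164*(-106))*(1/9801) + (3/(-86))*(-1/49164) = -17384*1/9801 + (3*(-1/86))*(-1/49164) = -17384/9801 - 3/86*(-1/49164) = -17384/9801 + 1/1409368 = -24500443511/13813215768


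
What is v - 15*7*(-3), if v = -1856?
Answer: -1541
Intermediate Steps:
v - 15*7*(-3) = -1856 - 15*7*(-3) = -1856 - 105*(-3) = -1856 - 1*(-315) = -1856 + 315 = -1541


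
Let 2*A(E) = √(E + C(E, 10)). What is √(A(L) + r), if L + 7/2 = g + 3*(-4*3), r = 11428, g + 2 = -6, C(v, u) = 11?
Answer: √(45712 + I*√146)/2 ≈ 106.9 + 0.014129*I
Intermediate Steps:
g = -8 (g = -2 - 6 = -8)
L = -95/2 (L = -7/2 + (-8 + 3*(-4*3)) = -7/2 + (-8 + 3*(-12)) = -7/2 + (-8 - 36) = -7/2 - 44 = -95/2 ≈ -47.500)
A(E) = √(11 + E)/2 (A(E) = √(E + 11)/2 = √(11 + E)/2)
√(A(L) + r) = √(√(11 - 95/2)/2 + 11428) = √(√(-73/2)/2 + 11428) = √((I*√146/2)/2 + 11428) = √(I*√146/4 + 11428) = √(11428 + I*√146/4)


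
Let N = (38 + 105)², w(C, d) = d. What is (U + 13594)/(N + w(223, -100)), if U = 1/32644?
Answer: 23355923/34961724 ≈ 0.66804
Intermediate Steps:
U = 1/32644 ≈ 3.0634e-5
N = 20449 (N = 143² = 20449)
(U + 13594)/(N + w(223, -100)) = (1/32644 + 13594)/(20449 - 100) = (443762537/32644)/20349 = (443762537/32644)*(1/20349) = 23355923/34961724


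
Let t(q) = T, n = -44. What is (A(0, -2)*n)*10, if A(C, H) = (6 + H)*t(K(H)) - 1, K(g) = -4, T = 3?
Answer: -4840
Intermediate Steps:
t(q) = 3
A(C, H) = 17 + 3*H (A(C, H) = (6 + H)*3 - 1 = (18 + 3*H) - 1 = 17 + 3*H)
(A(0, -2)*n)*10 = ((17 + 3*(-2))*(-44))*10 = ((17 - 6)*(-44))*10 = (11*(-44))*10 = -484*10 = -4840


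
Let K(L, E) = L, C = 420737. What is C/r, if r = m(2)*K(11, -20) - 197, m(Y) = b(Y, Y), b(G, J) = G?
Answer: -420737/175 ≈ -2404.2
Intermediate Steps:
m(Y) = Y
r = -175 (r = 2*11 - 197 = 22 - 197 = -175)
C/r = 420737/(-175) = 420737*(-1/175) = -420737/175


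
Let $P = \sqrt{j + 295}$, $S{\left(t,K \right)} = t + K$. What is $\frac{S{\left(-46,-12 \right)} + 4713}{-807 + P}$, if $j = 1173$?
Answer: $- \frac{197715}{34199} - \frac{490 \sqrt{367}}{34199} \approx -6.0558$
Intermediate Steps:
$S{\left(t,K \right)} = K + t$
$P = 2 \sqrt{367}$ ($P = \sqrt{1173 + 295} = \sqrt{1468} = 2 \sqrt{367} \approx 38.315$)
$\frac{S{\left(-46,-12 \right)} + 4713}{-807 + P} = \frac{\left(-12 - 46\right) + 4713}{-807 + 2 \sqrt{367}} = \frac{-58 + 4713}{-807 + 2 \sqrt{367}} = \frac{4655}{-807 + 2 \sqrt{367}}$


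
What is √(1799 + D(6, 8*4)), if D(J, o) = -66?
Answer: √1733 ≈ 41.629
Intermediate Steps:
√(1799 + D(6, 8*4)) = √(1799 - 66) = √1733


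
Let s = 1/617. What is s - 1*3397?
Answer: -2095948/617 ≈ -3397.0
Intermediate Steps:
s = 1/617 ≈ 0.0016207
s - 1*3397 = 1/617 - 1*3397 = 1/617 - 3397 = -2095948/617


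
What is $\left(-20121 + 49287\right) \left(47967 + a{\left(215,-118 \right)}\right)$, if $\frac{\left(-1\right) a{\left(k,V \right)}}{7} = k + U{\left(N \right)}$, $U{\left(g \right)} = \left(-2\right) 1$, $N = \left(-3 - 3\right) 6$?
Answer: $1355519016$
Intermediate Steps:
$N = -36$ ($N = \left(-6\right) 6 = -36$)
$U{\left(g \right)} = -2$
$a{\left(k,V \right)} = 14 - 7 k$ ($a{\left(k,V \right)} = - 7 \left(k - 2\right) = - 7 \left(-2 + k\right) = 14 - 7 k$)
$\left(-20121 + 49287\right) \left(47967 + a{\left(215,-118 \right)}\right) = \left(-20121 + 49287\right) \left(47967 + \left(14 - 1505\right)\right) = 29166 \left(47967 + \left(14 - 1505\right)\right) = 29166 \left(47967 - 1491\right) = 29166 \cdot 46476 = 1355519016$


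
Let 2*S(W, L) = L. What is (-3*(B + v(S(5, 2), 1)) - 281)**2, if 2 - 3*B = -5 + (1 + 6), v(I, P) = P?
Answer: 80656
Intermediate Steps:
S(W, L) = L/2
B = 0 (B = 2/3 - (-5 + (1 + 6))/3 = 2/3 - (-5 + 7)/3 = 2/3 - 1/3*2 = 2/3 - 2/3 = 0)
(-3*(B + v(S(5, 2), 1)) - 281)**2 = (-3*(0 + 1) - 281)**2 = (-3*1 - 281)**2 = (-3 - 281)**2 = (-284)**2 = 80656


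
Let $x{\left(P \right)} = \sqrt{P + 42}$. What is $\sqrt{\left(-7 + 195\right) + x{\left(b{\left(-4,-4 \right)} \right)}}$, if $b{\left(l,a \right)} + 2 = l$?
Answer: $\sqrt{194} \approx 13.928$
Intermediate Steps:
$b{\left(l,a \right)} = -2 + l$
$x{\left(P \right)} = \sqrt{42 + P}$
$\sqrt{\left(-7 + 195\right) + x{\left(b{\left(-4,-4 \right)} \right)}} = \sqrt{\left(-7 + 195\right) + \sqrt{42 - 6}} = \sqrt{188 + \sqrt{42 - 6}} = \sqrt{188 + \sqrt{36}} = \sqrt{188 + 6} = \sqrt{194}$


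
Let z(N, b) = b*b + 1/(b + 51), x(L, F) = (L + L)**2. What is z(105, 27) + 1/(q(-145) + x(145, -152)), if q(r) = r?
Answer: 530437027/727610 ≈ 729.01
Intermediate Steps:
x(L, F) = 4*L**2 (x(L, F) = (2*L)**2 = 4*L**2)
z(N, b) = b**2 + 1/(51 + b)
z(105, 27) + 1/(q(-145) + x(145, -152)) = (1 + 27**3 + 51*27**2)/(51 + 27) + 1/(-145 + 4*145**2) = (1 + 19683 + 51*729)/78 + 1/(-145 + 4*21025) = (1 + 19683 + 37179)/78 + 1/(-145 + 84100) = (1/78)*56863 + 1/83955 = 56863/78 + 1/83955 = 530437027/727610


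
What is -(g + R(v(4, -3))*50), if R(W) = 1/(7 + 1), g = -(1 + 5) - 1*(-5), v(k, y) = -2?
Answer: -21/4 ≈ -5.2500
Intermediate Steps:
g = -1 (g = -1*6 + 5 = -6 + 5 = -1)
R(W) = ⅛ (R(W) = 1/8 = ⅛)
-(g + R(v(4, -3))*50) = -(-1 + (⅛)*50) = -(-1 + 25/4) = -1*21/4 = -21/4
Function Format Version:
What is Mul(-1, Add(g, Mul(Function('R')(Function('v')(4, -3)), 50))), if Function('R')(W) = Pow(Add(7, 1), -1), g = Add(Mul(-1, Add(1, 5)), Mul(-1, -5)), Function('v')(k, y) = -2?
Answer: Rational(-21, 4) ≈ -5.2500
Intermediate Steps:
g = -1 (g = Add(Mul(-1, 6), 5) = Add(-6, 5) = -1)
Function('R')(W) = Rational(1, 8) (Function('R')(W) = Pow(8, -1) = Rational(1, 8))
Mul(-1, Add(g, Mul(Function('R')(Function('v')(4, -3)), 50))) = Mul(-1, Add(-1, Mul(Rational(1, 8), 50))) = Mul(-1, Add(-1, Rational(25, 4))) = Mul(-1, Rational(21, 4)) = Rational(-21, 4)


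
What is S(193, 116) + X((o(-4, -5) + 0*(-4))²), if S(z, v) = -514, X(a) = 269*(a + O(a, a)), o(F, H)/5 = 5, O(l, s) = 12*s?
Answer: 2185111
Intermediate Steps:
o(F, H) = 25 (o(F, H) = 5*5 = 25)
X(a) = 3497*a (X(a) = 269*(a + 12*a) = 269*(13*a) = 3497*a)
S(193, 116) + X((o(-4, -5) + 0*(-4))²) = -514 + 3497*(25 + 0*(-4))² = -514 + 3497*(25 + 0)² = -514 + 3497*25² = -514 + 3497*625 = -514 + 2185625 = 2185111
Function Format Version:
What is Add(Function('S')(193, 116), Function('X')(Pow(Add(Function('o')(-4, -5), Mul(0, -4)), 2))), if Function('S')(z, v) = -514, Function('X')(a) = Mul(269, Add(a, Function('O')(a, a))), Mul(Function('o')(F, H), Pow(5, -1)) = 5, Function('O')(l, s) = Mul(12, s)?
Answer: 2185111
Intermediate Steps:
Function('o')(F, H) = 25 (Function('o')(F, H) = Mul(5, 5) = 25)
Function('X')(a) = Mul(3497, a) (Function('X')(a) = Mul(269, Add(a, Mul(12, a))) = Mul(269, Mul(13, a)) = Mul(3497, a))
Add(Function('S')(193, 116), Function('X')(Pow(Add(Function('o')(-4, -5), Mul(0, -4)), 2))) = Add(-514, Mul(3497, Pow(Add(25, Mul(0, -4)), 2))) = Add(-514, Mul(3497, Pow(Add(25, 0), 2))) = Add(-514, Mul(3497, Pow(25, 2))) = Add(-514, Mul(3497, 625)) = Add(-514, 2185625) = 2185111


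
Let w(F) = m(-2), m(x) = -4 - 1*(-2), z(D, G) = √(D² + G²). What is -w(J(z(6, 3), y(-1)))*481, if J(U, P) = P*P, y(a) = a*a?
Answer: 962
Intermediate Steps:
y(a) = a²
J(U, P) = P²
m(x) = -2 (m(x) = -4 + 2 = -2)
w(F) = -2
-w(J(z(6, 3), y(-1)))*481 = -1*(-2)*481 = 2*481 = 962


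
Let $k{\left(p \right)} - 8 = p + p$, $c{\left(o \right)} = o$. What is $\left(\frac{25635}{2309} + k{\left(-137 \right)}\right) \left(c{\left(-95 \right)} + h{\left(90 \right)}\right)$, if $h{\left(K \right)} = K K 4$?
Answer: $- \frac{19013398495}{2309} \approx -8.2345 \cdot 10^{6}$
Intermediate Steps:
$h{\left(K \right)} = 4 K^{2}$ ($h{\left(K \right)} = K^{2} \cdot 4 = 4 K^{2}$)
$k{\left(p \right)} = 8 + 2 p$ ($k{\left(p \right)} = 8 + \left(p + p\right) = 8 + 2 p$)
$\left(\frac{25635}{2309} + k{\left(-137 \right)}\right) \left(c{\left(-95 \right)} + h{\left(90 \right)}\right) = \left(\frac{25635}{2309} + \left(8 + 2 \left(-137\right)\right)\right) \left(-95 + 4 \cdot 90^{2}\right) = \left(25635 \cdot \frac{1}{2309} + \left(8 - 274\right)\right) \left(-95 + 4 \cdot 8100\right) = \left(\frac{25635}{2309} - 266\right) \left(-95 + 32400\right) = \left(- \frac{588559}{2309}\right) 32305 = - \frac{19013398495}{2309}$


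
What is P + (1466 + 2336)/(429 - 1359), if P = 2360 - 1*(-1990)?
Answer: 2020849/465 ≈ 4345.9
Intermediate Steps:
P = 4350 (P = 2360 + 1990 = 4350)
P + (1466 + 2336)/(429 - 1359) = 4350 + (1466 + 2336)/(429 - 1359) = 4350 + 3802/(-930) = 4350 + 3802*(-1/930) = 4350 - 1901/465 = 2020849/465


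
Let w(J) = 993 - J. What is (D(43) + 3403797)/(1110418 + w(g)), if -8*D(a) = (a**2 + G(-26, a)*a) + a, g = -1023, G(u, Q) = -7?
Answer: 27228785/8899472 ≈ 3.0596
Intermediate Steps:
D(a) = -a**2/8 + 3*a/4 (D(a) = -((a**2 - 7*a) + a)/8 = -(a**2 - 6*a)/8 = -a**2/8 + 3*a/4)
(D(43) + 3403797)/(1110418 + w(g)) = ((1/8)*43*(6 - 1*43) + 3403797)/(1110418 + (993 - 1*(-1023))) = ((1/8)*43*(6 - 43) + 3403797)/(1110418 + (993 + 1023)) = ((1/8)*43*(-37) + 3403797)/(1110418 + 2016) = (-1591/8 + 3403797)/1112434 = (27228785/8)*(1/1112434) = 27228785/8899472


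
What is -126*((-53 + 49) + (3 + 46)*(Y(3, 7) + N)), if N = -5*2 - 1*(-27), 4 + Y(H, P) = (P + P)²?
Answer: -1289862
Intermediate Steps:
Y(H, P) = -4 + 4*P² (Y(H, P) = -4 + (P + P)² = -4 + (2*P)² = -4 + 4*P²)
N = 17 (N = -10 + 27 = 17)
-126*((-53 + 49) + (3 + 46)*(Y(3, 7) + N)) = -126*((-53 + 49) + (3 + 46)*((-4 + 4*7²) + 17)) = -126*(-4 + 49*((-4 + 4*49) + 17)) = -126*(-4 + 49*((-4 + 196) + 17)) = -126*(-4 + 49*(192 + 17)) = -126*(-4 + 49*209) = -126*(-4 + 10241) = -126*10237 = -1289862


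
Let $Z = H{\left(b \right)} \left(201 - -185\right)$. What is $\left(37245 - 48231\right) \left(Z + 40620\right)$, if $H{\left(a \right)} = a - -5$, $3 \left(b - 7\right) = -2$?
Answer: $-494311408$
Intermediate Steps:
$b = \frac{19}{3}$ ($b = 7 + \frac{1}{3} \left(-2\right) = 7 - \frac{2}{3} = \frac{19}{3} \approx 6.3333$)
$H{\left(a \right)} = 5 + a$ ($H{\left(a \right)} = a + 5 = 5 + a$)
$Z = \frac{13124}{3}$ ($Z = \left(5 + \frac{19}{3}\right) \left(201 - -185\right) = \frac{34 \left(201 + 185\right)}{3} = \frac{34}{3} \cdot 386 = \frac{13124}{3} \approx 4374.7$)
$\left(37245 - 48231\right) \left(Z + 40620\right) = \left(37245 - 48231\right) \left(\frac{13124}{3} + 40620\right) = \left(-10986\right) \frac{134984}{3} = -494311408$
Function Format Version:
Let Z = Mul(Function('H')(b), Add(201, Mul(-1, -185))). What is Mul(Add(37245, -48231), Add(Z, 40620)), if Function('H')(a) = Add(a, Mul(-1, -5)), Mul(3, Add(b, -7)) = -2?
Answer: -494311408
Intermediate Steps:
b = Rational(19, 3) (b = Add(7, Mul(Rational(1, 3), -2)) = Add(7, Rational(-2, 3)) = Rational(19, 3) ≈ 6.3333)
Function('H')(a) = Add(5, a) (Function('H')(a) = Add(a, 5) = Add(5, a))
Z = Rational(13124, 3) (Z = Mul(Add(5, Rational(19, 3)), Add(201, Mul(-1, -185))) = Mul(Rational(34, 3), Add(201, 185)) = Mul(Rational(34, 3), 386) = Rational(13124, 3) ≈ 4374.7)
Mul(Add(37245, -48231), Add(Z, 40620)) = Mul(Add(37245, -48231), Add(Rational(13124, 3), 40620)) = Mul(-10986, Rational(134984, 3)) = -494311408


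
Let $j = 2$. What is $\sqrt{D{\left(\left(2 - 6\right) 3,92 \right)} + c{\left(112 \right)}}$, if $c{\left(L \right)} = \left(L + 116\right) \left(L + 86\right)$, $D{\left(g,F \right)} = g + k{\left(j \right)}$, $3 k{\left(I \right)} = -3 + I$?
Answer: $\frac{\sqrt{406185}}{3} \approx 212.44$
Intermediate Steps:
$k{\left(I \right)} = -1 + \frac{I}{3}$ ($k{\left(I \right)} = \frac{-3 + I}{3} = -1 + \frac{I}{3}$)
$D{\left(g,F \right)} = - \frac{1}{3} + g$ ($D{\left(g,F \right)} = g + \left(-1 + \frac{1}{3} \cdot 2\right) = g + \left(-1 + \frac{2}{3}\right) = g - \frac{1}{3} = - \frac{1}{3} + g$)
$c{\left(L \right)} = \left(86 + L\right) \left(116 + L\right)$ ($c{\left(L \right)} = \left(116 + L\right) \left(86 + L\right) = \left(86 + L\right) \left(116 + L\right)$)
$\sqrt{D{\left(\left(2 - 6\right) 3,92 \right)} + c{\left(112 \right)}} = \sqrt{\left(- \frac{1}{3} + \left(2 - 6\right) 3\right) + \left(9976 + 112^{2} + 202 \cdot 112\right)} = \sqrt{\left(- \frac{1}{3} - 12\right) + \left(9976 + 12544 + 22624\right)} = \sqrt{\left(- \frac{1}{3} - 12\right) + 45144} = \sqrt{- \frac{37}{3} + 45144} = \sqrt{\frac{135395}{3}} = \frac{\sqrt{406185}}{3}$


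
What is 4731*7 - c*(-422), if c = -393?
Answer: -132729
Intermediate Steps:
4731*7 - c*(-422) = 4731*7 - (-393)*(-422) = 33117 - 1*165846 = 33117 - 165846 = -132729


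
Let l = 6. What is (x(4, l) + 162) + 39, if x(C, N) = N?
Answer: 207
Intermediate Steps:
(x(4, l) + 162) + 39 = (6 + 162) + 39 = 168 + 39 = 207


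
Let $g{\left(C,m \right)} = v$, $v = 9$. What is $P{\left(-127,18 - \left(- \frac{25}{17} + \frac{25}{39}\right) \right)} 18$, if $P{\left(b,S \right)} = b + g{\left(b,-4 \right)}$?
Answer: $-2124$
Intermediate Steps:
$g{\left(C,m \right)} = 9$
$P{\left(b,S \right)} = 9 + b$ ($P{\left(b,S \right)} = b + 9 = 9 + b$)
$P{\left(-127,18 - \left(- \frac{25}{17} + \frac{25}{39}\right) \right)} 18 = \left(9 - 127\right) 18 = \left(-118\right) 18 = -2124$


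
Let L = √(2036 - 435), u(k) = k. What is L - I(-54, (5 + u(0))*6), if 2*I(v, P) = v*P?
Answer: 810 + √1601 ≈ 850.01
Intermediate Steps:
L = √1601 ≈ 40.013
I(v, P) = P*v/2 (I(v, P) = (v*P)/2 = (P*v)/2 = P*v/2)
L - I(-54, (5 + u(0))*6) = √1601 - (5 + 0)*6*(-54)/2 = √1601 - 5*6*(-54)/2 = √1601 - 30*(-54)/2 = √1601 - 1*(-810) = √1601 + 810 = 810 + √1601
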